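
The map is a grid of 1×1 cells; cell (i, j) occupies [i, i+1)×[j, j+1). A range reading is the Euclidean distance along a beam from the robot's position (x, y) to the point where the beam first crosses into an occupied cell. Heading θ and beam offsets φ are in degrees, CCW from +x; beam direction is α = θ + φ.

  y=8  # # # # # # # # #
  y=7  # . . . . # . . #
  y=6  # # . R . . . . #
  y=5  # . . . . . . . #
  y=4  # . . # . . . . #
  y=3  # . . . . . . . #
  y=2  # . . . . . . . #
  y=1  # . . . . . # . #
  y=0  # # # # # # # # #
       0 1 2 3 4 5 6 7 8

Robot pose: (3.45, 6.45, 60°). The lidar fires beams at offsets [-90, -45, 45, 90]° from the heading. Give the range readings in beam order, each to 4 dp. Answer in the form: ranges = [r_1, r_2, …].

ranges = [5.2539, 2.1250, 1.6047, 2.8290]

beam 1: φ=-90°, α=330°
  cosα=0.8660 sinα=-0.5000 | (3,6) | tMaxX 0.6351 tMaxY 0.9000 | tΔX 1.1547 tΔY 2.0000
    t=0.6351 [x] (4,6)
    t=0.9000 [y] (4,5)
    t=1.7898 [x] (5,5)
    t=2.9000 [y] (5,4)
    t=2.9445 [x] (6,4)
    t=4.0992 [x] (7,4)
    t=4.9000 [y] (7,3)
    t=5.2539 [x] (8,3) — stop
  → r_1 = 5.2539
beam 2: φ=-45°, α=15°
  cosα=0.9659 sinα=0.2588 | (3,6) | tMaxX 0.5694 tMaxY 2.1250 | tΔX 1.0353 tΔY 3.8637
    t=0.5694 [x] (4,6)
    t=1.6047 [x] (5,6)
    t=2.1250 [y] (5,7) — stop
  → r_2 = 2.1250
beam 3: φ=45°, α=105°
  cosα=-0.2588 sinα=0.9659 | (3,6) | tMaxX 1.7387 tMaxY 0.5694 | tΔX 3.8637 tΔY 1.0353
    t=0.5694 [y] (3,7)
    t=1.6047 [y] (3,8) — stop
  → r_3 = 1.6047
beam 4: φ=90°, α=150°
  cosα=-0.8660 sinα=0.5000 | (3,6) | tMaxX 0.5196 tMaxY 1.1000 | tΔX 1.1547 tΔY 2.0000
    t=0.5196 [x] (2,6)
    t=1.1000 [y] (2,7)
    t=1.6743 [x] (1,7)
    t=2.8290 [x] (0,7) — stop
  → r_4 = 2.8290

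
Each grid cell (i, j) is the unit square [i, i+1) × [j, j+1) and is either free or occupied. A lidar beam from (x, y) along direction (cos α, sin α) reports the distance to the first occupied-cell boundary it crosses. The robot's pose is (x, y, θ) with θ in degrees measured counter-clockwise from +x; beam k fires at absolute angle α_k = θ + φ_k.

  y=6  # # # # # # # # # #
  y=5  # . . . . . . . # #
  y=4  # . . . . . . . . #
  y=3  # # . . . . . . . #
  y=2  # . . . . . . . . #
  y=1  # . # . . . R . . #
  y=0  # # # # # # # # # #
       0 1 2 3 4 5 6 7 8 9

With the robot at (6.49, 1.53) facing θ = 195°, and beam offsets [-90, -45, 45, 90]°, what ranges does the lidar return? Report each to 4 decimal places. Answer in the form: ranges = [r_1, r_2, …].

beam 1: φ=-90°, α=105°
  dir = (cos 105°, sin 105°) = (-0.2588, 0.9659); from cell (6,1)
  next x-line at t=1.8932, next y-line at t=0.4866; Δt_x=3.8637, Δt_y=1.0353
    y: enter (6,2) at t=0.4866
    y: enter (6,3) at t=1.5219
    x: enter (5,3) at t=1.8932
    y: enter (5,4) at t=2.5571
    y: enter (5,5) at t=3.5924
    y: enter (5,6) at t=4.6277 ← occupied
  → r_1 = 4.6277
beam 2: φ=-45°, α=150°
  dir = (cos 150°, sin 150°) = (-0.8660, 0.5000); from cell (6,1)
  next x-line at t=0.5658, next y-line at t=0.9400; Δt_x=1.1547, Δt_y=2.0000
    x: enter (5,1) at t=0.5658
    y: enter (5,2) at t=0.9400
    x: enter (4,2) at t=1.7205
    x: enter (3,2) at t=2.8752
    y: enter (3,3) at t=2.9400
    x: enter (2,3) at t=4.0299
    y: enter (2,4) at t=4.9400
    x: enter (1,4) at t=5.1846
    x: enter (0,4) at t=6.3393 ← occupied
  → r_2 = 6.3393
beam 3: φ=45°, α=240°
  dir = (cos 240°, sin 240°) = (-0.5000, -0.8660); from cell (6,1)
  next x-line at t=0.9800, next y-line at t=0.6120; Δt_x=2.0000, Δt_y=1.1547
    y: enter (6,0) at t=0.6120 ← occupied
  → r_3 = 0.6120
beam 4: φ=90°, α=285°
  dir = (cos 285°, sin 285°) = (0.2588, -0.9659); from cell (6,1)
  next x-line at t=1.9705, next y-line at t=0.5487; Δt_x=3.8637, Δt_y=1.0353
    y: enter (6,0) at t=0.5487 ← occupied
  → r_4 = 0.5487

ranges = [4.6277, 6.3393, 0.6120, 0.5487]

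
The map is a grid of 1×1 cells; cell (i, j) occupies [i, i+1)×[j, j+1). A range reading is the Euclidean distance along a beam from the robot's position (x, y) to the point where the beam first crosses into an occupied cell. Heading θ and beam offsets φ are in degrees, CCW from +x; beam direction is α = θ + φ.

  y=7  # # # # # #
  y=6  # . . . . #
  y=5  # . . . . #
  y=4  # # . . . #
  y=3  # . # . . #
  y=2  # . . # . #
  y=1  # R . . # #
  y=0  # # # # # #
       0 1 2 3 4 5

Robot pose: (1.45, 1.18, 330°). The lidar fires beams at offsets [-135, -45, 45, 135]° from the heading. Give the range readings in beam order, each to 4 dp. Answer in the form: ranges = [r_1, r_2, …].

ranges = [0.4659, 0.1863, 2.6400, 1.7387]

beam 1: φ=-135°, α=195°
  dir = (cos 195°, sin 195°) = (-0.9659, -0.2588); from cell (1,1)
  next x-line at t=0.4659, next y-line at t=0.6955; Δt_x=1.0353, Δt_y=3.8637
    x: enter (0,1) at t=0.4659 ← occupied
  → r_1 = 0.4659
beam 2: φ=-45°, α=285°
  dir = (cos 285°, sin 285°) = (0.2588, -0.9659); from cell (1,1)
  next x-line at t=2.1250, next y-line at t=0.1863; Δt_x=3.8637, Δt_y=1.0353
    y: enter (1,0) at t=0.1863 ← occupied
  → r_2 = 0.1863
beam 3: φ=45°, α=15°
  dir = (cos 15°, sin 15°) = (0.9659, 0.2588); from cell (1,1)
  next x-line at t=0.5694, next y-line at t=3.1682; Δt_x=1.0353, Δt_y=3.8637
    x: enter (2,1) at t=0.5694
    x: enter (3,1) at t=1.6047
    x: enter (4,1) at t=2.6400 ← occupied
  → r_3 = 2.6400
beam 4: φ=135°, α=105°
  dir = (cos 105°, sin 105°) = (-0.2588, 0.9659); from cell (1,1)
  next x-line at t=1.7387, next y-line at t=0.8489; Δt_x=3.8637, Δt_y=1.0353
    y: enter (1,2) at t=0.8489
    x: enter (0,2) at t=1.7387 ← occupied
  → r_4 = 1.7387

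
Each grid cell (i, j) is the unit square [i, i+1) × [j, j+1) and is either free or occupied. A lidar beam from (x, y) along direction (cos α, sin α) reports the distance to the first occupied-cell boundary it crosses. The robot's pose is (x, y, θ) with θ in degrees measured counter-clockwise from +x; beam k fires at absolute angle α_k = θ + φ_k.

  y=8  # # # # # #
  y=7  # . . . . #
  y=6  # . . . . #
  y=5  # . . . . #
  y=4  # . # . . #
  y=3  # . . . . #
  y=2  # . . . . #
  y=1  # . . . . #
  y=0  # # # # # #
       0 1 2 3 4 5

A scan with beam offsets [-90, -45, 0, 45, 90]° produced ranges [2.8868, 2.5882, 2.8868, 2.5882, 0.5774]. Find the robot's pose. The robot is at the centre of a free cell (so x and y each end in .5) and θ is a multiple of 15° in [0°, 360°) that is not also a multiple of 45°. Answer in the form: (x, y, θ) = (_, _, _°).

(x, y, θ) = (2.5, 3.5, 330°)

Enumerate (i+0.5, j+0.5, θ) over the 27 free cells and 16 admissible headings. For each, cast all 5 beams and compare to the given ranges.
  (1.5, 3.5, 150°): beam 1 = 1.0000 ≠ 2.8868 ✗
  (1.5, 7.5, 120°): beam 1 = 1.0000 ≠ 2.8868 ✗
  (1.5, 4.5, 30°): beam 1 = 4.0415 ≠ 2.8868 ✗
  (2.5, 1.5, 240°): beam 1 = 1.7321 ≠ 2.8868 ✗
  …
  (2.5, 3.5, 330°): r_1=2.8868, r_2=2.5882, r_3=2.8868, r_4=2.5882, r_5=0.5774 — all match ✓
Unique over the lattice → pose = (2.5, 3.5, 330°).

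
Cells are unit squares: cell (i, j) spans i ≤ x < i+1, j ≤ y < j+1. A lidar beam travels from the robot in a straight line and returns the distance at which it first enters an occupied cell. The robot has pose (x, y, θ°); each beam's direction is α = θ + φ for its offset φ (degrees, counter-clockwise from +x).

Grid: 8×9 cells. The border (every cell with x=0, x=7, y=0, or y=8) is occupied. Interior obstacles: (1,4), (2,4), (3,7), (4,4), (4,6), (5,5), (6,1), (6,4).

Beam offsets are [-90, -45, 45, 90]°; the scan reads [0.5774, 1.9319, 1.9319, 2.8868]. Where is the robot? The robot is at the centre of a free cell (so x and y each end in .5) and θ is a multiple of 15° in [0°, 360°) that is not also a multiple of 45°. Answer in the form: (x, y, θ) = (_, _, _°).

Enumerate (i+0.5, j+0.5, θ) over the 34 free cells and 16 admissible headings. For each, cast all 4 beams and compare to the given ranges.
  (6.5, 7.5, 345°): beam 1 = 1.9319 ≠ 0.5774 ✗
  (2.5, 5.5, 240°): beam 1 = 1.7321 ≠ 0.5774 ✗
  (2.5, 2.5, 15°): beam 1 = 1.5529 ≠ 0.5774 ✗
  …
  (2.5, 5.5, 30°): r_1=0.5774, r_2=1.9319, r_3=1.9319, r_4=2.8868 — all match ✓
Only this pose fits every beam.

(x, y, θ) = (2.5, 5.5, 30°)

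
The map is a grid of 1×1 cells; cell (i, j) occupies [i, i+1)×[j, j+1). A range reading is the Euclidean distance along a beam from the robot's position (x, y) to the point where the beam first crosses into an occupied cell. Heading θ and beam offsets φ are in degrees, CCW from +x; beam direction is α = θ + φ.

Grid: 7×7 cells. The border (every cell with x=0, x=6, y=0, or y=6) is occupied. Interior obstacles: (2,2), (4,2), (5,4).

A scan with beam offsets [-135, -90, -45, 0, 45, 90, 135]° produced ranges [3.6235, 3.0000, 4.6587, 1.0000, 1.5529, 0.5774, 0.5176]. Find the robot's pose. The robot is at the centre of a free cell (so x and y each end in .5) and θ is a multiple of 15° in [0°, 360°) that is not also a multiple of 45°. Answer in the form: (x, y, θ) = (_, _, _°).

The pose lattice has 22·16 = 352 candidates. Test each by forward raycasting.
  (4.5, 3.5, 195°): beam 1 = 1.0000 ≠ 3.6235 ✗
  (3.5, 5.5, 195°): beam 1 = 0.5774 ≠ 3.6235 ✗
  (3.5, 4.5, 120°): beam 1 = 1.5529 ≠ 3.6235 ✗
  (5.5, 3.5, 210°): beam 1 = 0.5176 ≠ 3.6235 ✗
  …
  (4.5, 5.5, 330°): r_1=3.6235, r_2=3.0000, r_3=4.6587, r_4=1.0000, r_5=1.5529, r_6=0.5774, r_7=0.5176 — all match ✓
Unique over the lattice → pose = (4.5, 5.5, 330°).

(x, y, θ) = (4.5, 5.5, 330°)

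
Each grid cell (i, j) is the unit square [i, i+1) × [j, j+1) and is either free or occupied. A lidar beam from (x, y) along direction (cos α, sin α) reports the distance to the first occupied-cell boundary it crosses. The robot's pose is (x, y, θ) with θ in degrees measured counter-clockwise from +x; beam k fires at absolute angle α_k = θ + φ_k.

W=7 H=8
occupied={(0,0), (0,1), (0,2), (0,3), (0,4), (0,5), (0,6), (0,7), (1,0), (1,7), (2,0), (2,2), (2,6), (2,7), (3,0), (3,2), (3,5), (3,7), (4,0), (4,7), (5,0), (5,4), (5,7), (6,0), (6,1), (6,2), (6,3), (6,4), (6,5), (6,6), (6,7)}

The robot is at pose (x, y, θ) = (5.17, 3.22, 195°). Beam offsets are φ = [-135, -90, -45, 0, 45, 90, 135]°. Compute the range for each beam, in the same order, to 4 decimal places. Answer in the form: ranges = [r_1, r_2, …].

beam 1: φ=-135°, α=60°
  dir = (cos 60°, sin 60°) = (0.5000, 0.8660); from cell (5,3)
  next x-line at t=1.6600, next y-line at t=0.9007; Δt_x=2.0000, Δt_y=1.1547
    y: enter (5,4) at t=0.9007 ← occupied
  → r_1 = 0.9007
beam 2: φ=-90°, α=105°
  dir = (cos 105°, sin 105°) = (-0.2588, 0.9659); from cell (5,3)
  next x-line at t=0.6568, next y-line at t=0.8075; Δt_x=3.8637, Δt_y=1.0353
    x: enter (4,3) at t=0.6568
    y: enter (4,4) at t=0.8075
    y: enter (4,5) at t=1.8428
    y: enter (4,6) at t=2.8781
    y: enter (4,7) at t=3.9133 ← occupied
  → r_2 = 3.9133
beam 3: φ=-45°, α=150°
  dir = (cos 150°, sin 150°) = (-0.8660, 0.5000); from cell (5,3)
  next x-line at t=0.1963, next y-line at t=1.5600; Δt_x=1.1547, Δt_y=2.0000
    x: enter (4,3) at t=0.1963
    x: enter (3,3) at t=1.3510
    y: enter (3,4) at t=1.5600
    x: enter (2,4) at t=2.5057
    y: enter (2,5) at t=3.5600
    x: enter (1,5) at t=3.6604
    x: enter (0,5) at t=4.8151 ← occupied
  → r_3 = 4.8151
beam 4: φ=0°, α=195°
  dir = (cos 195°, sin 195°) = (-0.9659, -0.2588); from cell (5,3)
  next x-line at t=0.1760, next y-line at t=0.8500; Δt_x=1.0353, Δt_y=3.8637
    x: enter (4,3) at t=0.1760
    y: enter (4,2) at t=0.8500
    x: enter (3,2) at t=1.2113 ← occupied
  → r_4 = 1.2113
beam 5: φ=45°, α=240°
  dir = (cos 240°, sin 240°) = (-0.5000, -0.8660); from cell (5,3)
  next x-line at t=0.3400, next y-line at t=0.2540; Δt_x=2.0000, Δt_y=1.1547
    y: enter (5,2) at t=0.2540
    x: enter (4,2) at t=0.3400
    y: enter (4,1) at t=1.4087
    x: enter (3,1) at t=2.3400
    y: enter (3,0) at t=2.5634 ← occupied
  → r_5 = 2.5634
beam 6: φ=90°, α=285°
  dir = (cos 285°, sin 285°) = (0.2588, -0.9659); from cell (5,3)
  next x-line at t=3.2069, next y-line at t=0.2278; Δt_x=3.8637, Δt_y=1.0353
    y: enter (5,2) at t=0.2278
    y: enter (5,1) at t=1.2630
    y: enter (5,0) at t=2.2983 ← occupied
  → r_6 = 2.2983
beam 7: φ=135°, α=330°
  dir = (cos 330°, sin 330°) = (0.8660, -0.5000); from cell (5,3)
  next x-line at t=0.9584, next y-line at t=0.4400; Δt_x=1.1547, Δt_y=2.0000
    y: enter (5,2) at t=0.4400
    x: enter (6,2) at t=0.9584 ← occupied
  → r_7 = 0.9584

ranges = [0.9007, 3.9133, 4.8151, 1.2113, 2.5634, 2.2983, 0.9584]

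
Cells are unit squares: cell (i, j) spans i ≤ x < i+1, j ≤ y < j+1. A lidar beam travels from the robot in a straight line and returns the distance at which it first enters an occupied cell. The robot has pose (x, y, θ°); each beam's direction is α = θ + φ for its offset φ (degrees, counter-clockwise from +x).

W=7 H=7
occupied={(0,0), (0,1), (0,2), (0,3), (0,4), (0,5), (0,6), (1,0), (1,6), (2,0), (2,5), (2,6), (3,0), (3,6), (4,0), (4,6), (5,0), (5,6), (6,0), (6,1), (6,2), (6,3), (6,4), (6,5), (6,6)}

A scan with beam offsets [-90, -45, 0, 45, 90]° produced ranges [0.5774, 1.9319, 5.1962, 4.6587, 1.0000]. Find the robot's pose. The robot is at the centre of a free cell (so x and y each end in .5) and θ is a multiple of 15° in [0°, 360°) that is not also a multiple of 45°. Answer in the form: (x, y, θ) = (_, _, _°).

(x, y, θ) = (5.5, 5.5, 210°)

Candidates: 24 free-cell centres × 16 headings = 384 poses. Raycast each; keep the one whose scan matches to 4 dp.
  (1.5, 4.5, 15°): beam 1 = 3.6235 ≠ 0.5774 ✗
  (3.5, 3.5, 120°): beam 1 = 2.8868 ≠ 0.5774 ✗
  (5.5, 1.5, 105°): beam 1 = 0.5176 ≠ 0.5774 ✗
  …
  (5.5, 5.5, 210°): r_1=0.5774, r_2=1.9319, r_3=5.1962, r_4=4.6587, r_5=1.0000 — all match ✓
Unique over the lattice → pose = (5.5, 5.5, 210°).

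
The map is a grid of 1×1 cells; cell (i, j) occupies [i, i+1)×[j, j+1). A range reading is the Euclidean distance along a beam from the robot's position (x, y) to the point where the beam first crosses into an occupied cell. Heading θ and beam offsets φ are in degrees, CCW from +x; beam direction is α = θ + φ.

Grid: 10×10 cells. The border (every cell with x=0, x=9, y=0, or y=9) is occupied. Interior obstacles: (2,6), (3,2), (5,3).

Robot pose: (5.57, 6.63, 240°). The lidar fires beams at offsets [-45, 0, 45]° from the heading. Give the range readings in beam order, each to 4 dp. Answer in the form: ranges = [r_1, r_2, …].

beam 1: φ=-45°, α=195°
  dir = (cos 195°, sin 195°) = (-0.9659, -0.2588); from cell (5,6)
  next x-line at t=0.5901, next y-line at t=2.4341; Δt_x=1.0353, Δt_y=3.8637
    x: enter (4,6) at t=0.5901
    x: enter (3,6) at t=1.6254
    y: enter (3,5) at t=2.4341
    x: enter (2,5) at t=2.6607
    x: enter (1,5) at t=3.6959
    x: enter (0,5) at t=4.7312 ← occupied
  → r_1 = 4.7312
beam 2: φ=0°, α=240°
  dir = (cos 240°, sin 240°) = (-0.5000, -0.8660); from cell (5,6)
  next x-line at t=1.1400, next y-line at t=0.7275; Δt_x=2.0000, Δt_y=1.1547
    y: enter (5,5) at t=0.7275
    x: enter (4,5) at t=1.1400
    y: enter (4,4) at t=1.8822
    y: enter (4,3) at t=3.0369
    x: enter (3,3) at t=3.1400
    y: enter (3,2) at t=4.1916 ← occupied
  → r_2 = 4.1916
beam 3: φ=45°, α=285°
  dir = (cos 285°, sin 285°) = (0.2588, -0.9659); from cell (5,6)
  next x-line at t=1.6614, next y-line at t=0.6522; Δt_x=3.8637, Δt_y=1.0353
    y: enter (5,5) at t=0.6522
    x: enter (6,5) at t=1.6614
    y: enter (6,4) at t=1.6875
    y: enter (6,3) at t=2.7228
    y: enter (6,2) at t=3.7581
    y: enter (6,1) at t=4.7933
    x: enter (7,1) at t=5.5251
    y: enter (7,0) at t=5.8286 ← occupied
  → r_3 = 5.8286

ranges = [4.7312, 4.1916, 5.8286]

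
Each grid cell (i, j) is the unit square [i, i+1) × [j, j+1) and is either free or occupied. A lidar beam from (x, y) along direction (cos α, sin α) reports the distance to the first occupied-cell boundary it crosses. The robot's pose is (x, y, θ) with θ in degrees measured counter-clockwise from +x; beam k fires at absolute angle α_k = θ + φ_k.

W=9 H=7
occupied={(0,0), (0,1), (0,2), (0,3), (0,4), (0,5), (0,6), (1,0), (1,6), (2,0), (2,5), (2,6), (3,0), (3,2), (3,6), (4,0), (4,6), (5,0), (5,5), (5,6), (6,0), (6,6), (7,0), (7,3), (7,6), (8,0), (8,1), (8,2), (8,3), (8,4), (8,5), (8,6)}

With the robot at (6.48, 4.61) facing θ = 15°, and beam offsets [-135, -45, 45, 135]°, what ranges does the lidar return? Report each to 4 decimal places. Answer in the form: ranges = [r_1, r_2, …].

ranges = [4.1685, 1.2200, 1.6050, 0.7800]

beam 1: φ=-135°, α=240°
  d=(-0.5000,-0.8660)  start (6,4)  tX=0.9600 tY=0.7044  stride 1/|dx|=2.0000 1/|dy|=1.1547
    cross y-line → (6,3), t=0.7044
    cross x-line → (5,3), t=0.9600
    cross y-line → (5,2), t=1.8591
    cross x-line → (4,2), t=2.9600
    cross y-line → (4,1), t=3.0138
    cross y-line → (4,0), t=4.1685 (wall)
  → r_1 = 4.1685
beam 2: φ=-45°, α=330°
  d=(0.8660,-0.5000)  start (6,4)  tX=0.6004 tY=1.2200  stride 1/|dx|=1.1547 1/|dy|=2.0000
    cross x-line → (7,4), t=0.6004
    cross y-line → (7,3), t=1.2200 (wall)
  → r_2 = 1.2200
beam 3: φ=45°, α=60°
  d=(0.5000,0.8660)  start (6,4)  tX=1.0400 tY=0.4503  stride 1/|dx|=2.0000 1/|dy|=1.1547
    cross y-line → (6,5), t=0.4503
    cross x-line → (7,5), t=1.0400
    cross y-line → (7,6), t=1.6050 (wall)
  → r_3 = 1.6050
beam 4: φ=135°, α=150°
  d=(-0.8660,0.5000)  start (6,4)  tX=0.5543 tY=0.7800  stride 1/|dx|=1.1547 1/|dy|=2.0000
    cross x-line → (5,4), t=0.5543
    cross y-line → (5,5), t=0.7800 (wall)
  → r_4 = 0.7800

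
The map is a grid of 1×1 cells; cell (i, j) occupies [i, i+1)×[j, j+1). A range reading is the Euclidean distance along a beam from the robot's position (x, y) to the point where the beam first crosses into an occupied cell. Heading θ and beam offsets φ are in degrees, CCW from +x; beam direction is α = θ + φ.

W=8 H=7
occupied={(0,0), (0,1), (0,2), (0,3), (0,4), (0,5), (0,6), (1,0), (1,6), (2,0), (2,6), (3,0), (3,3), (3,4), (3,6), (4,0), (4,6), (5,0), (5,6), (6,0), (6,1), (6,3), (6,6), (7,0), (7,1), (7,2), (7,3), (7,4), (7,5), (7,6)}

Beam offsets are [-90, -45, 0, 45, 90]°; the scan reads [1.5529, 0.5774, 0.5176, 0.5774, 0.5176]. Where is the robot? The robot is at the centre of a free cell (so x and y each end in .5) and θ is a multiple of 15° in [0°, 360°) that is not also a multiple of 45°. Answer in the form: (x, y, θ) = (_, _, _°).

Candidates: 26 free-cell centres × 16 headings = 416 poses. Raycast each; keep the one whose scan matches to 4 dp.
  (2.5, 2.5, 60°): beam 1 = 3.0000 ≠ 1.5529 ✗
  (4.5, 4.5, 240°): beam 1 = 0.5774 ≠ 1.5529 ✗
  (2.5, 1.5, 150°): beam 1 = 1.7321 ≠ 1.5529 ✗
  (5.5, 1.5, 105°): beam 1 = 0.5176 ≠ 1.5529 ✗
  (6.5, 4.5, 120°): beam 1 = 0.5774 ≠ 1.5529 ✗
  …
  (6.5, 5.5, 15°): r_1=1.5529, r_2=0.5774, r_3=0.5176, r_4=0.5774, r_5=0.5176 — all match ✓
Only this pose fits every beam.

(x, y, θ) = (6.5, 5.5, 15°)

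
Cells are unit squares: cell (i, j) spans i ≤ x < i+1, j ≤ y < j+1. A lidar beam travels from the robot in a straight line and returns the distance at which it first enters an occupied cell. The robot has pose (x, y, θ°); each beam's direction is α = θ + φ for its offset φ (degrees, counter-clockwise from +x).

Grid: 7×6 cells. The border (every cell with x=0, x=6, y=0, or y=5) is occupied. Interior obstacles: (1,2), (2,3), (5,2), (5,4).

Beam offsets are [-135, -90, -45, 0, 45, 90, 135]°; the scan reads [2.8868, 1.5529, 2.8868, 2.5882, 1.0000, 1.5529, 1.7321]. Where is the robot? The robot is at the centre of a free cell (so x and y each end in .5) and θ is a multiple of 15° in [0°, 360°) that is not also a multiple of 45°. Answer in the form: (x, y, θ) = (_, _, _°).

(x, y, θ) = (3.5, 2.5, 105°)

Enumerate (i+0.5, j+0.5, θ) over the 16 free cells and 16 admissible headings. For each, cast all 7 beams and compare to the given ranges.
  (5.5, 1.5, 255°): beam 1 = 0.5774 ≠ 2.8868 ✗
  (2.5, 4.5, 330°): beam 1 = 1.5529 ≠ 2.8868 ✗
  (1.5, 1.5, 195°): beam 1 = 0.5774 ≠ 2.8868 ✗
  (4.5, 1.5, 300°): beam 1 = 2.5882 ≠ 2.8868 ✗
  (3.5, 4.5, 120°): beam 1 = 1.5529 ≠ 2.8868 ✗
  …
  (3.5, 2.5, 105°): r_1=2.8868, r_2=1.5529, r_3=2.8868, r_4=2.5882, r_5=1.0000, r_6=1.5529, r_7=1.7321 — all match ✓
Only this pose fits every beam.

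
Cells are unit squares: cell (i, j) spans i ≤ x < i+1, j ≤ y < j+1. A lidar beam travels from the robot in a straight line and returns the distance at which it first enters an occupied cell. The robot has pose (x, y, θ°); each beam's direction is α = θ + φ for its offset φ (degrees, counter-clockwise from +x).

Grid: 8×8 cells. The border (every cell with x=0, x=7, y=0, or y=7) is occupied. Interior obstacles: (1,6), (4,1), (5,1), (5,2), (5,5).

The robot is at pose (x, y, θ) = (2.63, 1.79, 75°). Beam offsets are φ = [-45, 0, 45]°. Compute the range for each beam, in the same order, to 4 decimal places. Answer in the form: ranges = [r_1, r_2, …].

ranges = [5.0460, 5.3938, 3.2600]

beam 1: φ=-45°, α=30°
  d=(0.8660,0.5000)  start (2,1)  tX=0.4272 tY=0.4200  stride 1/|dx|=1.1547 1/|dy|=2.0000
    cross y-line → (2,2), t=0.4200
    cross x-line → (3,2), t=0.4272
    cross x-line → (4,2), t=1.5819
    cross y-line → (4,3), t=2.4200
    cross x-line → (5,3), t=2.7366
    cross x-line → (6,3), t=3.8913
    cross y-line → (6,4), t=4.4200
    cross x-line → (7,4), t=5.0460 (wall)
  → r_1 = 5.0460
beam 2: φ=0°, α=75°
  d=(0.2588,0.9659)  start (2,1)  tX=1.4296 tY=0.2174  stride 1/|dx|=3.8637 1/|dy|=1.0353
    cross y-line → (2,2), t=0.2174
    cross y-line → (2,3), t=1.2527
    cross x-line → (3,3), t=1.4296
    cross y-line → (3,4), t=2.2880
    cross y-line → (3,5), t=3.3232
    cross y-line → (3,6), t=4.3585
    cross x-line → (4,6), t=5.2933
    cross y-line → (4,7), t=5.3938 (wall)
  → r_2 = 5.3938
beam 3: φ=45°, α=120°
  d=(-0.5000,0.8660)  start (2,1)  tX=1.2600 tY=0.2425  stride 1/|dx|=2.0000 1/|dy|=1.1547
    cross y-line → (2,2), t=0.2425
    cross x-line → (1,2), t=1.2600
    cross y-line → (1,3), t=1.3972
    cross y-line → (1,4), t=2.5519
    cross x-line → (0,4), t=3.2600 (wall)
  → r_3 = 3.2600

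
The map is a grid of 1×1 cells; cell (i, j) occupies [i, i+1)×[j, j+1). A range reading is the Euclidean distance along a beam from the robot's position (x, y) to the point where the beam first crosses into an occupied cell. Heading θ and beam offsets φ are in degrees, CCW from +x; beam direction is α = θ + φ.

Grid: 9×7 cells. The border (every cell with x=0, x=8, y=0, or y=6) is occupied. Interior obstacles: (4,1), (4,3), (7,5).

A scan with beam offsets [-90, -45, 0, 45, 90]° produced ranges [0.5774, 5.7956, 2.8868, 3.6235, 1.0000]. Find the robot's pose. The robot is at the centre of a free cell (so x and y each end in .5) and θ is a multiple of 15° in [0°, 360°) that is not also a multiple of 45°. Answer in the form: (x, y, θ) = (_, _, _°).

Enumerate (i+0.5, j+0.5, θ) over the 32 free cells and 16 admissible headings. For each, cast all 5 beams and compare to the given ranges.
  (5.5, 5.5, 75°): beam 1 = 1.5529 ≠ 0.5774 ✗
  (3.5, 2.5, 345°): beam 1 = 1.5529 ≠ 0.5774 ✗
  (3.5, 3.5, 15°): beam 1 = 1.9319 ≠ 0.5774 ✗
  (3.5, 5.5, 345°): beam 1 = 4.6587 ≠ 0.5774 ✗
  …
  (7.5, 4.5, 210°): r_1=0.5774, r_2=5.7956, r_3=2.8868, r_4=3.6235, r_5=1.0000 — all match ✓
Unique over the lattice → pose = (7.5, 4.5, 210°).

(x, y, θ) = (7.5, 4.5, 210°)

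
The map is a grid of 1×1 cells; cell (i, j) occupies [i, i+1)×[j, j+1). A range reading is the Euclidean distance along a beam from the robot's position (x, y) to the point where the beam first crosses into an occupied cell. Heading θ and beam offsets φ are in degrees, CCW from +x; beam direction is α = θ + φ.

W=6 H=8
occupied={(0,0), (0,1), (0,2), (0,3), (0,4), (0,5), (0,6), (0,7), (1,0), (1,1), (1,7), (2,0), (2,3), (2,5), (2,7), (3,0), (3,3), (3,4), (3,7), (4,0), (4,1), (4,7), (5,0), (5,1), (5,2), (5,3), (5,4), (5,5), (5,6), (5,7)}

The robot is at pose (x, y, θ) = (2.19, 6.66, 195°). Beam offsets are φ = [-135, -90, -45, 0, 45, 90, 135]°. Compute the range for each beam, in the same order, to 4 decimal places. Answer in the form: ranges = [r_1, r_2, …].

ranges = [0.3926, 0.3520, 0.6800, 1.2320, 2.3800, 0.6833, 3.2447]

beam 1: φ=-135°, α=60°
  cosα=0.5000 sinα=0.8660 | (2,6) | tMaxX 1.6200 tMaxY 0.3926 | tΔX 2.0000 tΔY 1.1547
    t=0.3926 [y] (2,7) — stop
  → r_1 = 0.3926
beam 2: φ=-90°, α=105°
  cosα=-0.2588 sinα=0.9659 | (2,6) | tMaxX 0.7341 tMaxY 0.3520 | tΔX 3.8637 tΔY 1.0353
    t=0.3520 [y] (2,7) — stop
  → r_2 = 0.3520
beam 3: φ=-45°, α=150°
  cosα=-0.8660 sinα=0.5000 | (2,6) | tMaxX 0.2194 tMaxY 0.6800 | tΔX 1.1547 tΔY 2.0000
    t=0.2194 [x] (1,6)
    t=0.6800 [y] (1,7) — stop
  → r_3 = 0.6800
beam 4: φ=0°, α=195°
  cosα=-0.9659 sinα=-0.2588 | (2,6) | tMaxX 0.1967 tMaxY 2.5500 | tΔX 1.0353 tΔY 3.8637
    t=0.1967 [x] (1,6)
    t=1.2320 [x] (0,6) — stop
  → r_4 = 1.2320
beam 5: φ=45°, α=240°
  cosα=-0.5000 sinα=-0.8660 | (2,6) | tMaxX 0.3800 tMaxY 0.7621 | tΔX 2.0000 tΔY 1.1547
    t=0.3800 [x] (1,6)
    t=0.7621 [y] (1,5)
    t=1.9168 [y] (1,4)
    t=2.3800 [x] (0,4) — stop
  → r_5 = 2.3800
beam 6: φ=90°, α=285°
  cosα=0.2588 sinα=-0.9659 | (2,6) | tMaxX 3.1296 tMaxY 0.6833 | tΔX 3.8637 tΔY 1.0353
    t=0.6833 [y] (2,5) — stop
  → r_6 = 0.6833
beam 7: φ=135°, α=330°
  cosα=0.8660 sinα=-0.5000 | (2,6) | tMaxX 0.9353 tMaxY 1.3200 | tΔX 1.1547 tΔY 2.0000
    t=0.9353 [x] (3,6)
    t=1.3200 [y] (3,5)
    t=2.0900 [x] (4,5)
    t=3.2447 [x] (5,5) — stop
  → r_7 = 3.2447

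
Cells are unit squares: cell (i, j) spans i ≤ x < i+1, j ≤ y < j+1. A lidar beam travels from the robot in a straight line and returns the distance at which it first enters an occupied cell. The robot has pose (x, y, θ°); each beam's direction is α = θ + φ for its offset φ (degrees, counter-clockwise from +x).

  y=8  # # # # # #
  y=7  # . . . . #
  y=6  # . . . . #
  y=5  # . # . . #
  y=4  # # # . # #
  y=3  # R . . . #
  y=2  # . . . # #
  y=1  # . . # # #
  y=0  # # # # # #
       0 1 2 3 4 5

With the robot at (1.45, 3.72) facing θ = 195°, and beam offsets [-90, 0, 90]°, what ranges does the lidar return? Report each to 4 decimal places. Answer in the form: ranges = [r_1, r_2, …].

ranges = [0.2899, 0.4659, 2.8160]

beam 1: φ=-90°, α=105°
  cosα=-0.2588 sinα=0.9659 | (1,3) | tMaxX 1.7387 tMaxY 0.2899 | tΔX 3.8637 tΔY 1.0353
    t=0.2899 [y] (1,4) — stop
  → r_1 = 0.2899
beam 2: φ=0°, α=195°
  cosα=-0.9659 sinα=-0.2588 | (1,3) | tMaxX 0.4659 tMaxY 2.7819 | tΔX 1.0353 tΔY 3.8637
    t=0.4659 [x] (0,3) — stop
  → r_2 = 0.4659
beam 3: φ=90°, α=285°
  cosα=0.2588 sinα=-0.9659 | (1,3) | tMaxX 2.1250 tMaxY 0.7454 | tΔX 3.8637 tΔY 1.0353
    t=0.7454 [y] (1,2)
    t=1.7807 [y] (1,1)
    t=2.1250 [x] (2,1)
    t=2.8160 [y] (2,0) — stop
  → r_3 = 2.8160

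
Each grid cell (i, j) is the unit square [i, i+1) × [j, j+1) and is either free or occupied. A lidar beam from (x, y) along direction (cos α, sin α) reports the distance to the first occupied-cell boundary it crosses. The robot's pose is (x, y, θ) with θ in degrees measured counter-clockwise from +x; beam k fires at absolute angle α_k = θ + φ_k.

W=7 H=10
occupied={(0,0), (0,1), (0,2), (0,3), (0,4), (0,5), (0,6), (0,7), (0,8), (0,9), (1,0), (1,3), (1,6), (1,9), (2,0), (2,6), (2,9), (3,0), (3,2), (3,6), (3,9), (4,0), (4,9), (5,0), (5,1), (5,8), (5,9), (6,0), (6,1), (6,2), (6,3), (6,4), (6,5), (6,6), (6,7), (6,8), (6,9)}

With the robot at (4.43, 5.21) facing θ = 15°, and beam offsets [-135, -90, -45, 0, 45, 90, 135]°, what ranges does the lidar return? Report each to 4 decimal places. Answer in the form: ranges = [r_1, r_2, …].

ranges = [2.5519, 3.3232, 1.8129, 1.6254, 3.1400, 1.6614, 1.5800]

beam 1: φ=-135°, α=240°
  dir = (cos 240°, sin 240°) = (-0.5000, -0.8660); from cell (4,5)
  next x-line at t=0.8600, next y-line at t=0.2425; Δt_x=2.0000, Δt_y=1.1547
    y: enter (4,4) at t=0.2425
    x: enter (3,4) at t=0.8600
    y: enter (3,3) at t=1.3972
    y: enter (3,2) at t=2.5519 ← occupied
  → r_1 = 2.5519
beam 2: φ=-90°, α=285°
  dir = (cos 285°, sin 285°) = (0.2588, -0.9659); from cell (4,5)
  next x-line at t=2.2023, next y-line at t=0.2174; Δt_x=3.8637, Δt_y=1.0353
    y: enter (4,4) at t=0.2174
    y: enter (4,3) at t=1.2527
    x: enter (5,3) at t=2.2023
    y: enter (5,2) at t=2.2880
    y: enter (5,1) at t=3.3232 ← occupied
  → r_2 = 3.3232
beam 3: φ=-45°, α=330°
  dir = (cos 330°, sin 330°) = (0.8660, -0.5000); from cell (4,5)
  next x-line at t=0.6582, next y-line at t=0.4200; Δt_x=1.1547, Δt_y=2.0000
    y: enter (4,4) at t=0.4200
    x: enter (5,4) at t=0.6582
    x: enter (6,4) at t=1.8129 ← occupied
  → r_3 = 1.8129
beam 4: φ=0°, α=15°
  dir = (cos 15°, sin 15°) = (0.9659, 0.2588); from cell (4,5)
  next x-line at t=0.5901, next y-line at t=3.0523; Δt_x=1.0353, Δt_y=3.8637
    x: enter (5,5) at t=0.5901
    x: enter (6,5) at t=1.6254 ← occupied
  → r_4 = 1.6254
beam 5: φ=45°, α=60°
  dir = (cos 60°, sin 60°) = (0.5000, 0.8660); from cell (4,5)
  next x-line at t=1.1400, next y-line at t=0.9122; Δt_x=2.0000, Δt_y=1.1547
    y: enter (4,6) at t=0.9122
    x: enter (5,6) at t=1.1400
    y: enter (5,7) at t=2.0669
    x: enter (6,7) at t=3.1400 ← occupied
  → r_5 = 3.1400
beam 6: φ=90°, α=105°
  dir = (cos 105°, sin 105°) = (-0.2588, 0.9659); from cell (4,5)
  next x-line at t=1.6614, next y-line at t=0.8179; Δt_x=3.8637, Δt_y=1.0353
    y: enter (4,6) at t=0.8179
    x: enter (3,6) at t=1.6614 ← occupied
  → r_6 = 1.6614
beam 7: φ=135°, α=150°
  dir = (cos 150°, sin 150°) = (-0.8660, 0.5000); from cell (4,5)
  next x-line at t=0.4965, next y-line at t=1.5800; Δt_x=1.1547, Δt_y=2.0000
    x: enter (3,5) at t=0.4965
    y: enter (3,6) at t=1.5800 ← occupied
  → r_7 = 1.5800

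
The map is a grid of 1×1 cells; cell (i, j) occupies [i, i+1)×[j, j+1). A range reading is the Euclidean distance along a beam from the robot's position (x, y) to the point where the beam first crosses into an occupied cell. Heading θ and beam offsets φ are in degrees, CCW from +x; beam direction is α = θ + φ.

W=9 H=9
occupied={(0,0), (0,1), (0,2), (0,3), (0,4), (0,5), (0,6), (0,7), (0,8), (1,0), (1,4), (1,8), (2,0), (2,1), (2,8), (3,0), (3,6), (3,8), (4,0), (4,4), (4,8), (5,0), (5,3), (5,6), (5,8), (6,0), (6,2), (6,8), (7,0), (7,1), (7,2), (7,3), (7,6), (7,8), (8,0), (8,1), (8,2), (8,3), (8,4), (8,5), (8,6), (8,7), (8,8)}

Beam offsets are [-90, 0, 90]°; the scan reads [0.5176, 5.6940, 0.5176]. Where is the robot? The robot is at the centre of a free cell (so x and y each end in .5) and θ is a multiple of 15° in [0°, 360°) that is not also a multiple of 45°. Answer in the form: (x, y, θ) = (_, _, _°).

The pose lattice has 38·16 = 608 candidates. Test each by forward raycasting.
  (4.5, 2.5, 120°): beam 1 = 1.0000 ≠ 0.5176 ✗
  (4.5, 3.5, 345°): beam 1 = 2.5882 ≠ 0.5176 ✗
  (4.5, 6.5, 330°): beam 1 = 6.3509 ≠ 0.5176 ✗
  …
  (6.5, 1.5, 165°): r_1=0.5176, r_2=5.6940, r_3=0.5176 — all match ✓
Only this pose fits every beam.

(x, y, θ) = (6.5, 1.5, 165°)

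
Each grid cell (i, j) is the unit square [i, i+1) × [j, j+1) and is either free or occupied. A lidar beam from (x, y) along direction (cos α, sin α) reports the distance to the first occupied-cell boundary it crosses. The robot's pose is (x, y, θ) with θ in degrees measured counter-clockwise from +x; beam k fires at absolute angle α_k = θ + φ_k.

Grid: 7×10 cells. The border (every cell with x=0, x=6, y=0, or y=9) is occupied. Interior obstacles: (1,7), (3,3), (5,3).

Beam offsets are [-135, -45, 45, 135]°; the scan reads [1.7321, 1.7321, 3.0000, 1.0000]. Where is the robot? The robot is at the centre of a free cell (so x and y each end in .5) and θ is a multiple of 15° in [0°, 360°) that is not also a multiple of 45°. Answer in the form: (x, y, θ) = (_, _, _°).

(x, y, θ) = (2.5, 2.5, 285°)

Enumerate (i+0.5, j+0.5, θ) over the 37 free cells and 16 admissible headings. For each, cast all 4 beams and compare to the given ranges.
  (2.5, 5.5, 15°): beam 1 = 3.0000 ≠ 1.7321 ✗
  (4.5, 2.5, 255°): beam 1 = 1.0000 ≠ 1.7321 ✗
  (3.5, 1.5, 255°): beam 1 = 5.0000 ≠ 1.7321 ✗
  (4.5, 7.5, 345°): beam 1 = 4.0415 ≠ 1.7321 ✗
  …
  (2.5, 2.5, 285°): r_1=1.7321, r_2=1.7321, r_3=3.0000, r_4=1.0000 — all match ✓
No second candidate reproduces the full scan.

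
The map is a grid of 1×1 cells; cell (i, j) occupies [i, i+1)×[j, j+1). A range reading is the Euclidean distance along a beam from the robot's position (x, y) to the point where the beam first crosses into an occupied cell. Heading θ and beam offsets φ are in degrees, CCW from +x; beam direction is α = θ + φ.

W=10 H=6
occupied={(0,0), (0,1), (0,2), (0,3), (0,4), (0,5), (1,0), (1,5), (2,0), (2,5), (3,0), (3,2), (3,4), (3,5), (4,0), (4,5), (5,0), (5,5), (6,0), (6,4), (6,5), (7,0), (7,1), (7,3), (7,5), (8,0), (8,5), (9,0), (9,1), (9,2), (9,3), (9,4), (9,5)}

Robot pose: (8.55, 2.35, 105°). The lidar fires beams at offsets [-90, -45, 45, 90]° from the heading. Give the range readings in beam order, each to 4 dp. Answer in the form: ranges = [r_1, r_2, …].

beam 1: φ=-90°, α=15°
  d=(0.9659,0.2588)  start (8,2)  tX=0.4659 tY=2.5114  stride 1/|dx|=1.0353 1/|dy|=3.8637
    cross x-line → (9,2), t=0.4659 (wall)
  → r_1 = 0.4659
beam 2: φ=-45°, α=60°
  d=(0.5000,0.8660)  start (8,2)  tX=0.9000 tY=0.7506  stride 1/|dx|=2.0000 1/|dy|=1.1547
    cross y-line → (8,3), t=0.7506
    cross x-line → (9,3), t=0.9000 (wall)
  → r_2 = 0.9000
beam 3: φ=45°, α=150°
  d=(-0.8660,0.5000)  start (8,2)  tX=0.6351 tY=1.3000  stride 1/|dx|=1.1547 1/|dy|=2.0000
    cross x-line → (7,2), t=0.6351
    cross y-line → (7,3), t=1.3000 (wall)
  → r_3 = 1.3000
beam 4: φ=90°, α=195°
  d=(-0.9659,-0.2588)  start (8,2)  tX=0.5694 tY=1.3523  stride 1/|dx|=1.0353 1/|dy|=3.8637
    cross x-line → (7,2), t=0.5694
    cross y-line → (7,1), t=1.3523 (wall)
  → r_4 = 1.3523

ranges = [0.4659, 0.9000, 1.3000, 1.3523]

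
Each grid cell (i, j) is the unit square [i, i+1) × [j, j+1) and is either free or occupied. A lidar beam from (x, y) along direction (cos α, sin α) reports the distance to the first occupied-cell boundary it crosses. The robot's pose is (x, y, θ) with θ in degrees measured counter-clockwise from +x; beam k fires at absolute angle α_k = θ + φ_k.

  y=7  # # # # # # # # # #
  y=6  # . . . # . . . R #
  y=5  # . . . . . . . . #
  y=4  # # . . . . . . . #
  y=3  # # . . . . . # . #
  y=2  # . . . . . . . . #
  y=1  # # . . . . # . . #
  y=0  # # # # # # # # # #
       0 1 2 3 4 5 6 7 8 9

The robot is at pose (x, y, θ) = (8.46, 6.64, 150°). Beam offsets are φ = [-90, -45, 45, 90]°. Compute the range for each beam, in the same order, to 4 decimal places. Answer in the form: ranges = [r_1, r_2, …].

beam 1: φ=-90°, α=60°
  dir = (cos 60°, sin 60°) = (0.5000, 0.8660); from cell (8,6)
  next x-line at t=1.0800, next y-line at t=0.4157; Δt_x=2.0000, Δt_y=1.1547
    y: enter (8,7) at t=0.4157 ← occupied
  → r_1 = 0.4157
beam 2: φ=-45°, α=105°
  dir = (cos 105°, sin 105°) = (-0.2588, 0.9659); from cell (8,6)
  next x-line at t=1.7773, next y-line at t=0.3727; Δt_x=3.8637, Δt_y=1.0353
    y: enter (8,7) at t=0.3727 ← occupied
  → r_2 = 0.3727
beam 3: φ=45°, α=195°
  dir = (cos 195°, sin 195°) = (-0.9659, -0.2588); from cell (8,6)
  next x-line at t=0.4762, next y-line at t=2.4728; Δt_x=1.0353, Δt_y=3.8637
    x: enter (7,6) at t=0.4762
    x: enter (6,6) at t=1.5115
    y: enter (6,5) at t=2.4728
    x: enter (5,5) at t=2.5468
    x: enter (4,5) at t=3.5821
    x: enter (3,5) at t=4.6173
    x: enter (2,5) at t=5.6526
    y: enter (2,4) at t=6.3365
    x: enter (1,4) at t=6.6879 ← occupied
  → r_3 = 6.6879
beam 4: φ=90°, α=240°
  dir = (cos 240°, sin 240°) = (-0.5000, -0.8660); from cell (8,6)
  next x-line at t=0.9200, next y-line at t=0.7390; Δt_x=2.0000, Δt_y=1.1547
    y: enter (8,5) at t=0.7390
    x: enter (7,5) at t=0.9200
    y: enter (7,4) at t=1.8937
    x: enter (6,4) at t=2.9200
    y: enter (6,3) at t=3.0484
    y: enter (6,2) at t=4.2031
    x: enter (5,2) at t=4.9200
    y: enter (5,1) at t=5.3578
    y: enter (5,0) at t=6.5125 ← occupied
  → r_4 = 6.5125

ranges = [0.4157, 0.3727, 6.6879, 6.5125]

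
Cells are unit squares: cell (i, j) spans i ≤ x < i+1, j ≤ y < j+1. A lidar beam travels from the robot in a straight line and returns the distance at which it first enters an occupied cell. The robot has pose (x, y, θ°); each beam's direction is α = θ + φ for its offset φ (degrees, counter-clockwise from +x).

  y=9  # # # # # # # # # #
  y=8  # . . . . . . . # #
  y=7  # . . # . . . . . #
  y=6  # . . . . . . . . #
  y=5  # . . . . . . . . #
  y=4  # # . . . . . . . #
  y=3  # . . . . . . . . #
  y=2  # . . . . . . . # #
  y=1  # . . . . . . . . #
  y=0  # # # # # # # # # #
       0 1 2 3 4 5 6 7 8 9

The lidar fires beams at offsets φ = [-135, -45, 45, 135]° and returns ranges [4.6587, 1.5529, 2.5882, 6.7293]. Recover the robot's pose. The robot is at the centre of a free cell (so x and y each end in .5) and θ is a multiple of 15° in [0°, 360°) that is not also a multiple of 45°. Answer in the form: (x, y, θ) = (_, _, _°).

(x, y, θ) = (7.5, 5.5, 30°)

Candidates: 60 free-cell centres × 16 headings = 960 poses. Raycast each; keep the one whose scan matches to 4 dp.
  (5.5, 7.5, 285°): beam 1 = 3.0000 ≠ 4.6587 ✗
  (6.5, 8.5, 240°): beam 1 = 0.5176 ≠ 4.6587 ✗
  (1.5, 6.5, 105°): beam 1 = 7.5056 ≠ 4.6587 ✗
  …
  (7.5, 5.5, 30°): r_1=4.6587, r_2=1.5529, r_3=2.5882, r_4=6.7293 — all match ✓
No second candidate reproduces the full scan.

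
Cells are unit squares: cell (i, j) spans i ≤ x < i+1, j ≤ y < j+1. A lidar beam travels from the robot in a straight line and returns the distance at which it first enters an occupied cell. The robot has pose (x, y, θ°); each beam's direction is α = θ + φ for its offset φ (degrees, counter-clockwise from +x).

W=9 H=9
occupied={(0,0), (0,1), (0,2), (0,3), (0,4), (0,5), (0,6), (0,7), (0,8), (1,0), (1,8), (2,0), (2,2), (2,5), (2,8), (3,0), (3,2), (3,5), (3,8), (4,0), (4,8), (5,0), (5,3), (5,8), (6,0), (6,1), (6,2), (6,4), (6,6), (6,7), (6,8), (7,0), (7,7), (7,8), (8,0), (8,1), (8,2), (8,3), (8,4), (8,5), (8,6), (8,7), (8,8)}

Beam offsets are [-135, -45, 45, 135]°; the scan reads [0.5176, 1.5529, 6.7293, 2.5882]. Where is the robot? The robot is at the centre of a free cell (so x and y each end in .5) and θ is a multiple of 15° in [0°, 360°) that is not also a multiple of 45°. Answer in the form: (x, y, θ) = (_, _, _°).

Enumerate (i+0.5, j+0.5, θ) over the 38 free cells and 16 admissible headings. For each, cast all 4 beams and compare to the given ranges.
  (1.5, 4.5, 60°): beam 1 = 1.9319 ≠ 0.5176 ✗
  (1.5, 6.5, 240°): beam 1 = 1.5529 ≠ 0.5176 ✗
  (5.5, 6.5, 210°): beam 1 = 1.5529 ≠ 0.5176 ✗
  (4.5, 1.5, 15°): beam 1 = 0.5774 ≠ 0.5176 ✗
  (3.5, 7.5, 150°): beam 1 = 1.9319 ≠ 0.5176 ✗
  …
  (7.5, 5.5, 120°): r_1=0.5176, r_2=1.5529, r_3=6.7293, r_4=2.5882 — all match ✓
Unique over the lattice → pose = (7.5, 5.5, 120°).

(x, y, θ) = (7.5, 5.5, 120°)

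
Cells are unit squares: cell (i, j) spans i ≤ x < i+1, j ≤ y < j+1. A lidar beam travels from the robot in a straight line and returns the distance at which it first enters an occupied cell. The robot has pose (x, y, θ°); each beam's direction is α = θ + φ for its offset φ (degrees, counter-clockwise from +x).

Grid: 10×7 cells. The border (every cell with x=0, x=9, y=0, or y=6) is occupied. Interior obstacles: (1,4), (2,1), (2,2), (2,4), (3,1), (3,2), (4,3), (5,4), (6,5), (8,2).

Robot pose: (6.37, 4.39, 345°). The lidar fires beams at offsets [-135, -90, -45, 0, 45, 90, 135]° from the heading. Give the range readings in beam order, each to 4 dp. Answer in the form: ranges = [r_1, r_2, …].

ranges = [0.4272, 3.5096, 3.9144, 2.7228, 3.0369, 0.6315, 0.7044]

beam 1: φ=-135°, α=210°
  direction (-0.8660, -0.5000); cell (6,4); t to first gridline: x 0.4272, y 0.7800 (then +1.1547 / +2.0000)
    (5,4) via x @ 0.4272  # hit
  → r_1 = 0.4272
beam 2: φ=-90°, α=255°
  direction (-0.2588, -0.9659); cell (6,4); t to first gridline: x 1.4296, y 0.4038 (then +3.8637 / +1.0353)
    (6,3) via y @ 0.4038
    (5,3) via x @ 1.4296
    (5,2) via y @ 1.4390
    (5,1) via y @ 2.4743
    (5,0) via y @ 3.5096  # hit
  → r_2 = 3.5096
beam 3: φ=-45°, α=300°
  direction (0.5000, -0.8660); cell (6,4); t to first gridline: x 1.2600, y 0.4503 (then +2.0000 / +1.1547)
    (6,3) via y @ 0.4503
    (7,3) via x @ 1.2600
    (7,2) via y @ 1.6050
    (7,1) via y @ 2.7597
    (8,1) via x @ 3.2600
    (8,0) via y @ 3.9144  # hit
  → r_3 = 3.9144
beam 4: φ=0°, α=345°
  direction (0.9659, -0.2588); cell (6,4); t to first gridline: x 0.6522, y 1.5068 (then +1.0353 / +3.8637)
    (7,4) via x @ 0.6522
    (7,3) via y @ 1.5068
    (8,3) via x @ 1.6875
    (9,3) via x @ 2.7228  # hit
  → r_4 = 2.7228
beam 5: φ=45°, α=30°
  direction (0.8660, 0.5000); cell (6,4); t to first gridline: x 0.7275, y 1.2200 (then +1.1547 / +2.0000)
    (7,4) via x @ 0.7275
    (7,5) via y @ 1.2200
    (8,5) via x @ 1.8822
    (9,5) via x @ 3.0369  # hit
  → r_5 = 3.0369
beam 6: φ=90°, α=75°
  direction (0.2588, 0.9659); cell (6,4); t to first gridline: x 2.4341, y 0.6315 (then +3.8637 / +1.0353)
    (6,5) via y @ 0.6315  # hit
  → r_6 = 0.6315
beam 7: φ=135°, α=120°
  direction (-0.5000, 0.8660); cell (6,4); t to first gridline: x 0.7400, y 0.7044 (then +2.0000 / +1.1547)
    (6,5) via y @ 0.7044  # hit
  → r_7 = 0.7044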